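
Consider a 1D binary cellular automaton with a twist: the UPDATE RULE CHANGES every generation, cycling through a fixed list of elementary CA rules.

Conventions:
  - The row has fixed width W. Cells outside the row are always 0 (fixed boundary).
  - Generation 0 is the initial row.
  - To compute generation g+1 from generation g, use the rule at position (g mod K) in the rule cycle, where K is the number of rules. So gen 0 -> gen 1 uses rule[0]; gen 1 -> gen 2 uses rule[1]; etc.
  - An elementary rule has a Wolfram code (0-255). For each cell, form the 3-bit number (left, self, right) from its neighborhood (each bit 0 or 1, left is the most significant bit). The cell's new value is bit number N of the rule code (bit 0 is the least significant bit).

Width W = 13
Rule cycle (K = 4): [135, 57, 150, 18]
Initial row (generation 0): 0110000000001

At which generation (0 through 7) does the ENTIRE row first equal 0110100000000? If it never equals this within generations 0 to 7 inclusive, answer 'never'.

Answer: 2

Derivation:
Gen 0: 0110000000001
Gen 1 (rule 135): 1000111111111
Gen 2 (rule 57): 0110100000000
Gen 3 (rule 150): 1000110000000
Gen 4 (rule 18): 0101001000000
Gen 5 (rule 135): 1101011011111
Gen 6 (rule 57): 1010110110000
Gen 7 (rule 150): 1010000001000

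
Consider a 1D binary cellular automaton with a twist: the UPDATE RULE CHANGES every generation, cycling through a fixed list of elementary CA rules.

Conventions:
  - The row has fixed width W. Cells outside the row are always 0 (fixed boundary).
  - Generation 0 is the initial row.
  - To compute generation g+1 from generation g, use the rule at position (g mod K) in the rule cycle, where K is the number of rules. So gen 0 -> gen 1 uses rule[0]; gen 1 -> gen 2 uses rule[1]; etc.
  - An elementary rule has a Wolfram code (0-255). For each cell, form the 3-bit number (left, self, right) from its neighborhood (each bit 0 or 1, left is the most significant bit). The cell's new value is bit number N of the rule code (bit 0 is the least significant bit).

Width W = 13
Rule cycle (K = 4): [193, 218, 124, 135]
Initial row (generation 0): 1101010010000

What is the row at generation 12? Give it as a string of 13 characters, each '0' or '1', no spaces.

Gen 0: 1101010010000
Gen 1 (rule 193): 0100000000111
Gen 2 (rule 218): 1010000001111
Gen 3 (rule 124): 1111000001001
Gen 4 (rule 135): 0110011111011
Gen 5 (rule 193): 0010001111001
Gen 6 (rule 218): 0101011111110
Gen 7 (rule 124): 0111110000011
Gen 8 (rule 135): 1011100111100
Gen 9 (rule 193): 0001100011101
Gen 10 (rule 218): 0011110111100
Gen 11 (rule 124): 0010011100110
Gen 12 (rule 135): 1110101001000

Answer: 1110101001000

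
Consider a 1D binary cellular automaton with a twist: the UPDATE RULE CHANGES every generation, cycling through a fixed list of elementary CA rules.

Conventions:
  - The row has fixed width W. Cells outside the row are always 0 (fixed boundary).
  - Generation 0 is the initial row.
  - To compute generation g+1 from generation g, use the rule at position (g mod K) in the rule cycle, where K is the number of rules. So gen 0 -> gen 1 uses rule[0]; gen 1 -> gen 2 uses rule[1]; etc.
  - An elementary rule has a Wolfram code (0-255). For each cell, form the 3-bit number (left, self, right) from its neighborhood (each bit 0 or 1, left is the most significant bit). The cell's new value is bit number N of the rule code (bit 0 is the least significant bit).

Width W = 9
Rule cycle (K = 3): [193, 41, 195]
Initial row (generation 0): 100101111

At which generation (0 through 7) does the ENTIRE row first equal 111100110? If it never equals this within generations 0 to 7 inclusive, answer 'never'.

Answer: never

Derivation:
Gen 0: 100101111
Gen 1 (rule 193): 000000111
Gen 2 (rule 41): 111110100
Gen 3 (rule 195): 011110001
Gen 4 (rule 193): 001110100
Gen 5 (rule 41): 101001001
Gen 6 (rule 195): 000010010
Gen 7 (rule 193): 111000000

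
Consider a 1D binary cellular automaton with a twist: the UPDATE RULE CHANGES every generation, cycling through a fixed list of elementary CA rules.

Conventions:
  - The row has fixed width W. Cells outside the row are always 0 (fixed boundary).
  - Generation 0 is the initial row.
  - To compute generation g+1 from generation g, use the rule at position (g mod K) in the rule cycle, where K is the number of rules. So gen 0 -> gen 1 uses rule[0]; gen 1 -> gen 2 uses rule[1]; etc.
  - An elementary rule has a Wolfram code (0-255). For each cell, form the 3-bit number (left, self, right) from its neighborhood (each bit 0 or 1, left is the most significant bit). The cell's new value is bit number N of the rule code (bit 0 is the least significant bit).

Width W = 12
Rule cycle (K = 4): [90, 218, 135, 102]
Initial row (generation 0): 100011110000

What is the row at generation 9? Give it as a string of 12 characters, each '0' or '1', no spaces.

Answer: 111010110001

Derivation:
Gen 0: 100011110000
Gen 1 (rule 90): 010110011000
Gen 2 (rule 218): 100111111100
Gen 3 (rule 135): 101011111001
Gen 4 (rule 102): 111100001011
Gen 5 (rule 90): 100110010011
Gen 6 (rule 218): 011111101111
Gen 7 (rule 135): 101111000110
Gen 8 (rule 102): 110001001010
Gen 9 (rule 90): 111010110001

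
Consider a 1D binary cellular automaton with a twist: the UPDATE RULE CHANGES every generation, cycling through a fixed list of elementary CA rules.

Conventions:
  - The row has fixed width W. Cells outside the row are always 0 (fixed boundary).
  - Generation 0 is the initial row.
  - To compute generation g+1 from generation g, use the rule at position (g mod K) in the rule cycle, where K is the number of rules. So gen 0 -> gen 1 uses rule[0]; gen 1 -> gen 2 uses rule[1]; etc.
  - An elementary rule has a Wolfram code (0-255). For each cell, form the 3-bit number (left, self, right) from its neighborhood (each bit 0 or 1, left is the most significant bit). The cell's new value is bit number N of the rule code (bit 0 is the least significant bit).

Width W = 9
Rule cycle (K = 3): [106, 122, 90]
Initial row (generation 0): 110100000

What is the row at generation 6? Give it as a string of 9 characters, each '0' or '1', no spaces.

Gen 0: 110100000
Gen 1 (rule 106): 111000000
Gen 2 (rule 122): 101100000
Gen 3 (rule 90): 001110000
Gen 4 (rule 106): 011010000
Gen 5 (rule 122): 111101000
Gen 6 (rule 90): 100100100

Answer: 100100100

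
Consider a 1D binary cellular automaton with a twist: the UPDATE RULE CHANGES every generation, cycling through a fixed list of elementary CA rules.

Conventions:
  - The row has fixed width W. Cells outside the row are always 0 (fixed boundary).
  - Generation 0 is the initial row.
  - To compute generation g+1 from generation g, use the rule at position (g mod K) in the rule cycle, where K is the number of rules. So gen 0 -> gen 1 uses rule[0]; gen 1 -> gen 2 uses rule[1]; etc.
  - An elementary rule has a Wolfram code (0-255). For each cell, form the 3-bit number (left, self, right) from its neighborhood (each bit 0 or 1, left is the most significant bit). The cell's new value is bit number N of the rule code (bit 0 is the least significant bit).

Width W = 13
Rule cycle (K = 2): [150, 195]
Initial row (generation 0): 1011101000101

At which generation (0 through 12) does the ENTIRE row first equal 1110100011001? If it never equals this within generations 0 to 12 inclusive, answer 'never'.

Gen 0: 1011101000101
Gen 1 (rule 150): 1001001101101
Gen 2 (rule 195): 0010010100100
Gen 3 (rule 150): 0111110111110
Gen 4 (rule 195): 1011110011110
Gen 5 (rule 150): 1001101101101
Gen 6 (rule 195): 0010100100100
Gen 7 (rule 150): 0110111111110
Gen 8 (rule 195): 1010011111110
Gen 9 (rule 150): 1011101111101
Gen 10 (rule 195): 0001100111100
Gen 11 (rule 150): 0010011011010
Gen 12 (rule 195): 1100101001000

Answer: never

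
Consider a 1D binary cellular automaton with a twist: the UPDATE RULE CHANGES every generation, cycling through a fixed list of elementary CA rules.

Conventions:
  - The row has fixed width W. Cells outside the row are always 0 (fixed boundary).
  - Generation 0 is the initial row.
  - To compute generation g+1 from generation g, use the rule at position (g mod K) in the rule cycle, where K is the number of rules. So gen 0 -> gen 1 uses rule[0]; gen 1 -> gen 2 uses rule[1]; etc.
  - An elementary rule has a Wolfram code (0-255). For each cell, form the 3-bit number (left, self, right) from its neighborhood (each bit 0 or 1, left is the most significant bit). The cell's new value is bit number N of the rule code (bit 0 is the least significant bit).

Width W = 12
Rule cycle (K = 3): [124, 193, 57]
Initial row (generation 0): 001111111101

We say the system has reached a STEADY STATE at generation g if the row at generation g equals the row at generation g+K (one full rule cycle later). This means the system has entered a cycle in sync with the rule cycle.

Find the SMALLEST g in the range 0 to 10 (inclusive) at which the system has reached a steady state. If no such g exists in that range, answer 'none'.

Gen 0: 001111111101
Gen 1 (rule 124): 001000000111
Gen 2 (rule 193): 100011110011
Gen 3 (rule 57): 011010001010
Gen 4 (rule 124): 011111001111
Gen 5 (rule 193): 001111000111
Gen 6 (rule 57): 101000110100
Gen 7 (rule 124): 111100111110
Gen 8 (rule 193): 011100011110
Gen 9 (rule 57): 010011010001
Gen 10 (rule 124): 011011111001
Gen 11 (rule 193): 001001111000
Gen 12 (rule 57): 100101000111
Gen 13 (rule 124): 110111100101

Answer: none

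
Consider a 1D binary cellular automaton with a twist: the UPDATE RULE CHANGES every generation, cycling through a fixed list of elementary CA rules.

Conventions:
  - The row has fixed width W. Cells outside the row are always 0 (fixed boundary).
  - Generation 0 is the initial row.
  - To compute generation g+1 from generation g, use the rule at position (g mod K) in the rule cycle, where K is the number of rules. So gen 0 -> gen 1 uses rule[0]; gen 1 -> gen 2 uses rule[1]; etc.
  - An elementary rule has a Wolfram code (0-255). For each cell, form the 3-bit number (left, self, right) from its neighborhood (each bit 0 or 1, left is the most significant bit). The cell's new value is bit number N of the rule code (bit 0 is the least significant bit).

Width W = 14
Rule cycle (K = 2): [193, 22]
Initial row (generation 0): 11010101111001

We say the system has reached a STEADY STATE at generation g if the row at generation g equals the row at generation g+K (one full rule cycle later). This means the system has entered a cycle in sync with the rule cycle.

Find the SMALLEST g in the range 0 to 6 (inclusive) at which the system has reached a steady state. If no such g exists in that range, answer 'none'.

Gen 0: 11010101111001
Gen 1 (rule 193): 01000000111000
Gen 2 (rule 22): 11100001000100
Gen 3 (rule 193): 01101100010001
Gen 4 (rule 22): 10000010111011
Gen 5 (rule 193): 00111000011001
Gen 6 (rule 22): 01000100100111
Gen 7 (rule 193): 00010000000011
Gen 8 (rule 22): 00111000000100

Answer: none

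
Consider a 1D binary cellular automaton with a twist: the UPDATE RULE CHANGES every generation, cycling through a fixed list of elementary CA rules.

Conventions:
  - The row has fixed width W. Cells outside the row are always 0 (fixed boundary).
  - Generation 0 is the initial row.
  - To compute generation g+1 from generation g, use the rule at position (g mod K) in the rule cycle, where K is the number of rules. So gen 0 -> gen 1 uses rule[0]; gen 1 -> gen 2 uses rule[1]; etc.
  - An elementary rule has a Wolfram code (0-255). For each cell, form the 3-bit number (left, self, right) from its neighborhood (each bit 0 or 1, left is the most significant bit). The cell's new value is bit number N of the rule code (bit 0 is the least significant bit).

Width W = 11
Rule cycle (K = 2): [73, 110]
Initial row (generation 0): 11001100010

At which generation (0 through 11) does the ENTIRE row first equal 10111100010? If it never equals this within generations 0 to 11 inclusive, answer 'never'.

Gen 0: 11001100010
Gen 1 (rule 73): 11001101000
Gen 2 (rule 110): 11011111000
Gen 3 (rule 73): 11010001011
Gen 4 (rule 110): 11110011111
Gen 5 (rule 73): 10010010001
Gen 6 (rule 110): 10110110011
Gen 7 (rule 73): 00110110011
Gen 8 (rule 110): 01111110111
Gen 9 (rule 73): 01000010101
Gen 10 (rule 110): 11000111111
Gen 11 (rule 73): 11010100001

Answer: never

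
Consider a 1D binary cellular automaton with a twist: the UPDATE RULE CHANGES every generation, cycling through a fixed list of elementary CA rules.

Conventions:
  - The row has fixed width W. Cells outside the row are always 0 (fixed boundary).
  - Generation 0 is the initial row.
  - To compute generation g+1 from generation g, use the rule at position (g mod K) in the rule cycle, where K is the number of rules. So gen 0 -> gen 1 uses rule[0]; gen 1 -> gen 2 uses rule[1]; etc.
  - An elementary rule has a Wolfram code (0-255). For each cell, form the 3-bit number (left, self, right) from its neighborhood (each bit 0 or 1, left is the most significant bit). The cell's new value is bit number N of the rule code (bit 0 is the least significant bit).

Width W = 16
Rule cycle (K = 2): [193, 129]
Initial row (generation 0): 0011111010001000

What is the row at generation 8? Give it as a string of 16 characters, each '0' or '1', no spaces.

Answer: 0001100111001000

Derivation:
Gen 0: 0011111010001000
Gen 1 (rule 193): 1001111000100011
Gen 2 (rule 129): 0000110010001000
Gen 3 (rule 193): 1110010000100011
Gen 4 (rule 129): 0100000110001000
Gen 5 (rule 193): 0001110010100011
Gen 6 (rule 129): 1100100000001000
Gen 7 (rule 193): 0100001111100011
Gen 8 (rule 129): 0001100111001000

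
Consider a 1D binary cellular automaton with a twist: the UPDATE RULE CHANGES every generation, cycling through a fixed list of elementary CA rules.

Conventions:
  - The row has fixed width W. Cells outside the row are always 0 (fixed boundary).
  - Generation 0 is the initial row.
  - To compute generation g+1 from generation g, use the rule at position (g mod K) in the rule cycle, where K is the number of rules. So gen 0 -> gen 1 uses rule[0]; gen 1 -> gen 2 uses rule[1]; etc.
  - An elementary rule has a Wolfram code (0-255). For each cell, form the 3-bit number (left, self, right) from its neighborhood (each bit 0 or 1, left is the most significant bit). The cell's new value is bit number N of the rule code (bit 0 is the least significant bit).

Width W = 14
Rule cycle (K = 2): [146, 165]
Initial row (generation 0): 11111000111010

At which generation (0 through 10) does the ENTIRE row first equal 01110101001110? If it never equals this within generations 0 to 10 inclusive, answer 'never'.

Answer: never

Derivation:
Gen 0: 11111000111010
Gen 1 (rule 146): 01110101010001
Gen 2 (rule 165): 00101111110101
Gen 3 (rule 146): 01000111100000
Gen 4 (rule 165): 01010011001111
Gen 5 (rule 146): 10001100110110
Gen 6 (rule 165): 10100000001000
Gen 7 (rule 146): 00010000010100
Gen 8 (rule 165): 11010111011101
Gen 9 (rule 146): 00000010001000
Gen 10 (rule 165): 11111010101011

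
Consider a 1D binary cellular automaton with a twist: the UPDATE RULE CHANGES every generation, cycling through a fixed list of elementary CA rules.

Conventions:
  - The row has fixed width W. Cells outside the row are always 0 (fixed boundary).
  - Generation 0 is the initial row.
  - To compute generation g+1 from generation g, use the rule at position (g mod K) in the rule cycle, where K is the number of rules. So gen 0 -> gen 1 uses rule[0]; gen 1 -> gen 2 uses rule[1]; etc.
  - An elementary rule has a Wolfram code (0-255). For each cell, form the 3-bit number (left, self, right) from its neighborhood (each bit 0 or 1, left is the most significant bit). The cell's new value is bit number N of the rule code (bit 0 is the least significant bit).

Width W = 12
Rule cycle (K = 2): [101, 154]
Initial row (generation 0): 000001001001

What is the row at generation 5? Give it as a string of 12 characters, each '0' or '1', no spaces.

Gen 0: 000001001001
Gen 1 (rule 101): 111101001001
Gen 2 (rule 154): 111000110110
Gen 3 (rule 101): 001010011010
Gen 4 (rule 154): 010001110001
Gen 5 (rule 101): 010100010101

Answer: 010100010101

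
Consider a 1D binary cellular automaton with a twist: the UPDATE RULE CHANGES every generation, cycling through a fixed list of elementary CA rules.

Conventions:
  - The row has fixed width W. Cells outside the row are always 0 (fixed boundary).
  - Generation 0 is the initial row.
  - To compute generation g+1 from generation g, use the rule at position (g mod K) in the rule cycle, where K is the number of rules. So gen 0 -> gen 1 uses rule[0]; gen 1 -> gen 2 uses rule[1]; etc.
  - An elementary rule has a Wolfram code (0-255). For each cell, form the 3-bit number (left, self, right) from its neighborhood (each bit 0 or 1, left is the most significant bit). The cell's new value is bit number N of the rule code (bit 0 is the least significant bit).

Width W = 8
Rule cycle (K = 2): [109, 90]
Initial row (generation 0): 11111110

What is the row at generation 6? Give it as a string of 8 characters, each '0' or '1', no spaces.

Gen 0: 11111110
Gen 1 (rule 109): 10000010
Gen 2 (rule 90): 01000101
Gen 3 (rule 109): 01010111
Gen 4 (rule 90): 10000101
Gen 5 (rule 109): 10110111
Gen 6 (rule 90): 00110101

Answer: 00110101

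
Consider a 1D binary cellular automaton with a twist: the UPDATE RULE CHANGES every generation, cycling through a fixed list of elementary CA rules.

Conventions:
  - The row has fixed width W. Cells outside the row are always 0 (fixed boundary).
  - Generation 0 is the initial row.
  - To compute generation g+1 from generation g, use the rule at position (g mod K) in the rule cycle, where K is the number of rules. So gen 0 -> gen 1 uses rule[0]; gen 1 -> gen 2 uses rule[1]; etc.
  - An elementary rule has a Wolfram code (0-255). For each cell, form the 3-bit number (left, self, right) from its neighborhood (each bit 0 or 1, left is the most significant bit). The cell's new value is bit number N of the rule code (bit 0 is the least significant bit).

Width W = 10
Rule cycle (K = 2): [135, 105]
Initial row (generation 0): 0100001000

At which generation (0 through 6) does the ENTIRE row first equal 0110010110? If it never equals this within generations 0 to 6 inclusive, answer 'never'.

Gen 0: 0100001000
Gen 1 (rule 135): 1101111011
Gen 2 (rule 105): 1111001111
Gen 3 (rule 135): 0110010110
Gen 4 (rule 105): 0110001110
Gen 5 (rule 135): 1000110100
Gen 6 (rule 105): 0010111001

Answer: 3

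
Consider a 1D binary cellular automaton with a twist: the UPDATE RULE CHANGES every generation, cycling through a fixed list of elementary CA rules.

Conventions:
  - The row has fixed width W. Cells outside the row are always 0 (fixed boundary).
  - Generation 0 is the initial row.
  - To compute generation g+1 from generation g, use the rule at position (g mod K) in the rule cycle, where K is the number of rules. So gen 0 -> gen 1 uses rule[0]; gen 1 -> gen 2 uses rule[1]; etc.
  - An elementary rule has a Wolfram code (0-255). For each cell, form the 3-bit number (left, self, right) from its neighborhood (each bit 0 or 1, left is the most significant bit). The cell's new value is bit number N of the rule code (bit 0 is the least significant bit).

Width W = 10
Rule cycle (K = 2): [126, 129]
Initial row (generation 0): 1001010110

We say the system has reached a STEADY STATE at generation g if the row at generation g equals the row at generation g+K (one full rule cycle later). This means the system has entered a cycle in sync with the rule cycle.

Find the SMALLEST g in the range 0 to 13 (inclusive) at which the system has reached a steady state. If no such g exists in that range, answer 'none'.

Answer: none

Derivation:
Gen 0: 1001010110
Gen 1 (rule 126): 1111111111
Gen 2 (rule 129): 0111111110
Gen 3 (rule 126): 1100000011
Gen 4 (rule 129): 0001111000
Gen 5 (rule 126): 0011001100
Gen 6 (rule 129): 1000000001
Gen 7 (rule 126): 1100000011
Gen 8 (rule 129): 0001111000
Gen 9 (rule 126): 0011001100
Gen 10 (rule 129): 1000000001
Gen 11 (rule 126): 1100000011
Gen 12 (rule 129): 0001111000
Gen 13 (rule 126): 0011001100
Gen 14 (rule 129): 1000000001
Gen 15 (rule 126): 1100000011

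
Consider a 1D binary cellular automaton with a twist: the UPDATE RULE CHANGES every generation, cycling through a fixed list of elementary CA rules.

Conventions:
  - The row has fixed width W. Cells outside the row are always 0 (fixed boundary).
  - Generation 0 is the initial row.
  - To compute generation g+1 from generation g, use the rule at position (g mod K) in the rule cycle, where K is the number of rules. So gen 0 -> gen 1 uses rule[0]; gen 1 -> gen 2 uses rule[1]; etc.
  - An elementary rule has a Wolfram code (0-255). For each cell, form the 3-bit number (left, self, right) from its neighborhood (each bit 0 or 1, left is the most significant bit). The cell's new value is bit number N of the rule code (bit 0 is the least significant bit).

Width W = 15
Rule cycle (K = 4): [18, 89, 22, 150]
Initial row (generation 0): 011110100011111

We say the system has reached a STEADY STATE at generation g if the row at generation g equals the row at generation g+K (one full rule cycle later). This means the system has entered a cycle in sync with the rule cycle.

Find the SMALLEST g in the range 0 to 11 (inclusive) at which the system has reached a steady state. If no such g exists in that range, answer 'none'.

Answer: none

Derivation:
Gen 0: 011110100011111
Gen 1 (rule 18): 100000010100000
Gen 2 (rule 89): 011111000011111
Gen 3 (rule 22): 100000100100000
Gen 4 (rule 150): 110001111110000
Gen 5 (rule 18): 001010000001000
Gen 6 (rule 89): 100001111100111
Gen 7 (rule 22): 110010000011000
Gen 8 (rule 150): 001111000100100
Gen 9 (rule 18): 010000101011010
Gen 10 (rule 89): 001110000011001
Gen 11 (rule 22): 010001000100111
Gen 12 (rule 150): 111011101111010
Gen 13 (rule 18): 000000000000001
Gen 14 (rule 89): 111111111111100
Gen 15 (rule 22): 000000000000010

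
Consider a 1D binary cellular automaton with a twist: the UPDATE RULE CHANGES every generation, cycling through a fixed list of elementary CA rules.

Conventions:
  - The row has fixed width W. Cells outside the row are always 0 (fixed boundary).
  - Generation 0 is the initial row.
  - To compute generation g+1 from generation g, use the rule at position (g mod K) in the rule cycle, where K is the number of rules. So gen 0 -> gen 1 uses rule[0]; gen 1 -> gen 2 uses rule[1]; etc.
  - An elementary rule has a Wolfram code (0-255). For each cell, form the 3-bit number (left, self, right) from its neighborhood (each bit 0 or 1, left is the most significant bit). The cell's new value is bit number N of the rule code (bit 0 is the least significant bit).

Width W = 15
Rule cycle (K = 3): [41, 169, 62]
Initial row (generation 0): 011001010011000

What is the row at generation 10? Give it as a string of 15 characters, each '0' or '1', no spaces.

Answer: 010001000010100

Derivation:
Gen 0: 011001010011000
Gen 1 (rule 41): 010000100010011
Gen 2 (rule 169): 000110001000010
Gen 3 (rule 62): 001101011100111
Gen 4 (rule 41): 101010110000100
Gen 5 (rule 169): 010101100110001
Gen 6 (rule 62): 111111011101011
Gen 7 (rule 41): 100000110010110
Gen 8 (rule 169): 001110100001100
Gen 9 (rule 62): 011001110011010
Gen 10 (rule 41): 010001000010100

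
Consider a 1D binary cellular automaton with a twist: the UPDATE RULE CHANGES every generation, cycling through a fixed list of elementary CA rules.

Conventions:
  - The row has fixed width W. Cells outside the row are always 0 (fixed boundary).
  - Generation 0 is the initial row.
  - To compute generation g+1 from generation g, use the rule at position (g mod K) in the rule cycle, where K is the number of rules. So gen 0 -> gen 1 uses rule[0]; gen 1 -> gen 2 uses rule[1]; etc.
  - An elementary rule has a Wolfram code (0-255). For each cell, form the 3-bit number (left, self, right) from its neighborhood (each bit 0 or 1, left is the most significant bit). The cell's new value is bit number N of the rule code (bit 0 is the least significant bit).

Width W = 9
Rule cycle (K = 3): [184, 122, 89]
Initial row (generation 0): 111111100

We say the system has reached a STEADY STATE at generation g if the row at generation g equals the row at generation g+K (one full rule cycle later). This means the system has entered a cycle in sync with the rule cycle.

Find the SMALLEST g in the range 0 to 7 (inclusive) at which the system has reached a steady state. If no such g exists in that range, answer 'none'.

Answer: none

Derivation:
Gen 0: 111111100
Gen 1 (rule 184): 111111010
Gen 2 (rule 122): 100001101
Gen 3 (rule 89): 011101100
Gen 4 (rule 184): 011011010
Gen 5 (rule 122): 111111101
Gen 6 (rule 89): 100000100
Gen 7 (rule 184): 010000010
Gen 8 (rule 122): 101000101
Gen 9 (rule 89): 000110000
Gen 10 (rule 184): 000101000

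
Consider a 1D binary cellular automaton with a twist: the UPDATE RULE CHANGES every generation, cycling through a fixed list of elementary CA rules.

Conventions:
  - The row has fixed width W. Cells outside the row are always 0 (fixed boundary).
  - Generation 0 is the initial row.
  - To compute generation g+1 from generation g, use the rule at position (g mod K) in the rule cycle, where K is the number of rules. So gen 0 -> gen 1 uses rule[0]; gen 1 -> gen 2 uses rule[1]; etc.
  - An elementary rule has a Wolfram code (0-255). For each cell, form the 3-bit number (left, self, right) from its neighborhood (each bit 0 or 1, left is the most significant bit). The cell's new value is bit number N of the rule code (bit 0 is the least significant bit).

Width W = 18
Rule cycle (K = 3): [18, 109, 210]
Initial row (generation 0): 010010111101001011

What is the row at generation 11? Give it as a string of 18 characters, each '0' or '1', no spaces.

Gen 0: 010010111101001011
Gen 1 (rule 18): 101100000000110000
Gen 2 (rule 109): 111101111110110111
Gen 3 (rule 210): 011100111110010011
Gen 4 (rule 18): 100011000001101100
Gen 5 (rule 109): 101011011101111101
Gen 6 (rule 210): 000001001100111100
Gen 7 (rule 18): 000010110011000010
Gen 8 (rule 109): 111011110011011010
Gen 9 (rule 210): 011001111101001001
Gen 10 (rule 18): 100110000000110110
Gen 11 (rule 109): 100110111110111110

Answer: 100110111110111110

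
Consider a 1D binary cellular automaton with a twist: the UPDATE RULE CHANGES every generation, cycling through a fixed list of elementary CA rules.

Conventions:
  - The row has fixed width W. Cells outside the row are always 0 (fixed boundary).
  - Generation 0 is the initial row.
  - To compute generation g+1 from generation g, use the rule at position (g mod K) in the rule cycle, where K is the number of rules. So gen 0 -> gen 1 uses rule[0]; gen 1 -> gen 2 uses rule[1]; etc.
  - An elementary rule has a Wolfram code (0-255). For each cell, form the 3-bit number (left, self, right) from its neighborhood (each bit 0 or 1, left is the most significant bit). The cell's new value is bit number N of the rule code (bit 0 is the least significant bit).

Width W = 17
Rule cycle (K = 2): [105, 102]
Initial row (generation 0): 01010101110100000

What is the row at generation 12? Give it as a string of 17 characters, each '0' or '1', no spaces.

Gen 0: 01010101110100000
Gen 1 (rule 105): 00101011011001111
Gen 2 (rule 102): 01111101101010001
Gen 3 (rule 105): 01000111110100100
Gen 4 (rule 102): 11001000011101100
Gen 5 (rule 105): 11000011010111101
Gen 6 (rule 102): 01000101111000111
Gen 7 (rule 105): 00010011001010101
Gen 8 (rule 102): 00110101011111111
Gen 9 (rule 105): 10111010110000001
Gen 10 (rule 102): 11001111010000011
Gen 11 (rule 105): 11001001100111011
Gen 12 (rule 102): 01011010101001101

Answer: 01011010101001101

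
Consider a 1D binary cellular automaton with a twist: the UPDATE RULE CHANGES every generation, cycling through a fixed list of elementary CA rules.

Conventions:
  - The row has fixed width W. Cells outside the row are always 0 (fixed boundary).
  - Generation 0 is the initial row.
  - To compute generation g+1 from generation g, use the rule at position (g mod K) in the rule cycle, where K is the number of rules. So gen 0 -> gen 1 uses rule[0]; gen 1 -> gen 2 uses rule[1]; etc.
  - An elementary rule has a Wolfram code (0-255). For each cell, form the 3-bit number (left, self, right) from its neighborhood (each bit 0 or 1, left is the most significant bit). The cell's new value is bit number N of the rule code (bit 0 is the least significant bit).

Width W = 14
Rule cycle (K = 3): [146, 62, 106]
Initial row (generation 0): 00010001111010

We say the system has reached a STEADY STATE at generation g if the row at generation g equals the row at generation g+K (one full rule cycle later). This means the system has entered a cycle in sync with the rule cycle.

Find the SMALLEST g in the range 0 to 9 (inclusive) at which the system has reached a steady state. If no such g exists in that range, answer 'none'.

Gen 0: 00010001111010
Gen 1 (rule 146): 00101010110001
Gen 2 (rule 62): 01111111101011
Gen 3 (rule 106): 11000000110111
Gen 4 (rule 146): 00100001000010
Gen 5 (rule 62): 01110011100111
Gen 6 (rule 106): 11010110101101
Gen 7 (rule 146): 00000000000000
Gen 8 (rule 62): 00000000000000
Gen 9 (rule 106): 00000000000000
Gen 10 (rule 146): 00000000000000
Gen 11 (rule 62): 00000000000000
Gen 12 (rule 106): 00000000000000

Answer: 7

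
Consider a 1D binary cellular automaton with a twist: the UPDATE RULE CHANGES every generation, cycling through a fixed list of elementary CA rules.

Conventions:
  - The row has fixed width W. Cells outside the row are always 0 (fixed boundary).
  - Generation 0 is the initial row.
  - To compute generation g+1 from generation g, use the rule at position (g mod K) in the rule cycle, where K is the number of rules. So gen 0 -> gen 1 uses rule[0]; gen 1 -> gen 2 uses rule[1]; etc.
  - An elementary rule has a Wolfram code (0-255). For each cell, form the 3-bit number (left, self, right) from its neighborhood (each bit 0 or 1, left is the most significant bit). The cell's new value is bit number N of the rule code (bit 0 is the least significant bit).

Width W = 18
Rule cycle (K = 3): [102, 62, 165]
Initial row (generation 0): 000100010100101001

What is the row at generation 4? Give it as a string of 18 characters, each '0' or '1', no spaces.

Answer: 001111011000110000

Derivation:
Gen 0: 000100010100101001
Gen 1 (rule 102): 001100111101111011
Gen 2 (rule 62): 011011100011000110
Gen 3 (rule 165): 000101001000010000
Gen 4 (rule 102): 001111011000110000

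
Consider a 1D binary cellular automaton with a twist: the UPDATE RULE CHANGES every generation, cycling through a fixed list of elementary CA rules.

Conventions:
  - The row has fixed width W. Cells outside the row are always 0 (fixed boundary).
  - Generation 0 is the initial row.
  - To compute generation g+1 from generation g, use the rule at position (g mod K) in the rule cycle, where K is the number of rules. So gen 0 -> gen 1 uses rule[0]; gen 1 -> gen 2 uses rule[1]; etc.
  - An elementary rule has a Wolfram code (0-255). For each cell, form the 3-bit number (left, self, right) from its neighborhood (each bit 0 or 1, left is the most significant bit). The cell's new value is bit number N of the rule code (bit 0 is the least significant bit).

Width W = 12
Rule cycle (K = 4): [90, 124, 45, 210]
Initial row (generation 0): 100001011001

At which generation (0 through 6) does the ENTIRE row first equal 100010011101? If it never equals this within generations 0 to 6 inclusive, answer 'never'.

Answer: 4

Derivation:
Gen 0: 100001011001
Gen 1 (rule 90): 010010011110
Gen 2 (rule 124): 011011010011
Gen 3 (rule 45): 010110110010
Gen 4 (rule 210): 100010011101
Gen 5 (rule 90): 010101110100
Gen 6 (rule 124): 011111011110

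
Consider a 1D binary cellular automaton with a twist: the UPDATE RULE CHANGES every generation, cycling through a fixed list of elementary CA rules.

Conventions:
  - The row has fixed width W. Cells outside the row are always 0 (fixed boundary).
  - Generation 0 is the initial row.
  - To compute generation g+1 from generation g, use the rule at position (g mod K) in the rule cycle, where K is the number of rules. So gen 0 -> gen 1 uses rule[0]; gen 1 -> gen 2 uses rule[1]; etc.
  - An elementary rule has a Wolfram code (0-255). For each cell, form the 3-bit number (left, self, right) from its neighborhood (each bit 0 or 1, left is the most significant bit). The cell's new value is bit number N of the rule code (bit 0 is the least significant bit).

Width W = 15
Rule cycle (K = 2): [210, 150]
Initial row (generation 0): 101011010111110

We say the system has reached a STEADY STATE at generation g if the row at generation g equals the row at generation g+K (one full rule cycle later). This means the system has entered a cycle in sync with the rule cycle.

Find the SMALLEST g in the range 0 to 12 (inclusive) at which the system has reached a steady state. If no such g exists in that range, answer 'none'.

Answer: none

Derivation:
Gen 0: 101011010111110
Gen 1 (rule 210): 000001000011111
Gen 2 (rule 150): 000011100101110
Gen 3 (rule 210): 000101111000111
Gen 4 (rule 150): 001100110101010
Gen 5 (rule 210): 010111010000001
Gen 6 (rule 150): 110010011000011
Gen 7 (rule 210): 011101101100101
Gen 8 (rule 150): 101000000011101
Gen 9 (rule 210): 000100000101100
Gen 10 (rule 150): 001110001100010
Gen 11 (rule 210): 010111010110101
Gen 12 (rule 150): 110010010000101
Gen 13 (rule 210): 011101101001000
Gen 14 (rule 150): 101000001111100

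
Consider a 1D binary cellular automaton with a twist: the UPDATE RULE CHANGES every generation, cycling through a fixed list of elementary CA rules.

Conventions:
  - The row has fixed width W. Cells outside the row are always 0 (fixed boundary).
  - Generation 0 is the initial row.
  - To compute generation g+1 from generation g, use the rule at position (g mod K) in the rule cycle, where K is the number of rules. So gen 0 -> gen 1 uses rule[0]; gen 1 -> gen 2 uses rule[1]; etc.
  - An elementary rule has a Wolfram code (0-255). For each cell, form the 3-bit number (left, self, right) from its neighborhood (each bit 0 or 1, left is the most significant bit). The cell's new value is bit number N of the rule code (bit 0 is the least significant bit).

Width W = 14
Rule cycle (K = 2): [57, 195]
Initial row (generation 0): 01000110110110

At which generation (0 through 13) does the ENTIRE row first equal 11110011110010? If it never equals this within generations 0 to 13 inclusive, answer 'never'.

Answer: never

Derivation:
Gen 0: 01000110110110
Gen 1 (rule 57): 00110101101101
Gen 2 (rule 195): 11010000100100
Gen 3 (rule 57): 10101110010011
Gen 4 (rule 195): 00000110100101
Gen 5 (rule 57): 11110101010010
Gen 6 (rule 195): 01110000000100
Gen 7 (rule 57): 01001111110011
Gen 8 (rule 195): 10010111110101
Gen 9 (rule 57): 01001100001010
Gen 10 (rule 195): 10010101110000
Gen 11 (rule 57): 01001011001111
Gen 12 (rule 195): 10010001010111
Gen 13 (rule 57): 01001100101100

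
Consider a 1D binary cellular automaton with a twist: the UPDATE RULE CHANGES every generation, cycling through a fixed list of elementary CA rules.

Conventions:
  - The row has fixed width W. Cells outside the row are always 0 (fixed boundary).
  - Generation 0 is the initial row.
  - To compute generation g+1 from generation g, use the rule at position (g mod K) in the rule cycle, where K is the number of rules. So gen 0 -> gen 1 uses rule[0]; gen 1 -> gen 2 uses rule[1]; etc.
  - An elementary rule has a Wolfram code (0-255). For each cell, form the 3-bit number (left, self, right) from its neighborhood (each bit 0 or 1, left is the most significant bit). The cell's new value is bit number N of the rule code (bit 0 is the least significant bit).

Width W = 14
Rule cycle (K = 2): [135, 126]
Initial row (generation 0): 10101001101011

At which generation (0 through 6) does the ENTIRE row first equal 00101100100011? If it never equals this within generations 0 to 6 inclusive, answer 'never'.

Answer: never

Derivation:
Gen 0: 10101001101011
Gen 1 (rule 135): 10101010001000
Gen 2 (rule 126): 11111111011100
Gen 3 (rule 135): 01111110001001
Gen 4 (rule 126): 11000011011111
Gen 5 (rule 135): 00011100001110
Gen 6 (rule 126): 00110110011011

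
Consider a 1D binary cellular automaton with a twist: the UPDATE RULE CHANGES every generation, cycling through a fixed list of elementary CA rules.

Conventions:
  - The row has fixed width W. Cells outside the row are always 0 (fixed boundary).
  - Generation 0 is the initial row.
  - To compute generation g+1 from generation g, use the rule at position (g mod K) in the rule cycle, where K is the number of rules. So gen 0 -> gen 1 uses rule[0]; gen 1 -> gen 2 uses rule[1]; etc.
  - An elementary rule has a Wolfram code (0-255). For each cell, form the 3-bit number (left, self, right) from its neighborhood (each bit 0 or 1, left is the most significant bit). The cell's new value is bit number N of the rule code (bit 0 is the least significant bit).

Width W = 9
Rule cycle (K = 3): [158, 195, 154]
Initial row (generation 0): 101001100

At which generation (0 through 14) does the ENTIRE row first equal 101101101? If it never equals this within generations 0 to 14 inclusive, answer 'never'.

Gen 0: 101001100
Gen 1 (rule 158): 101111010
Gen 2 (rule 195): 000111000
Gen 3 (rule 154): 001110100
Gen 4 (rule 158): 011100110
Gen 5 (rule 195): 101101010
Gen 6 (rule 154): 001000001
Gen 7 (rule 158): 011100011
Gen 8 (rule 195): 101101101
Gen 9 (rule 154): 001001000
Gen 10 (rule 158): 011111100
Gen 11 (rule 195): 101111101
Gen 12 (rule 154): 001111000
Gen 13 (rule 158): 011110100
Gen 14 (rule 195): 101110001

Answer: 8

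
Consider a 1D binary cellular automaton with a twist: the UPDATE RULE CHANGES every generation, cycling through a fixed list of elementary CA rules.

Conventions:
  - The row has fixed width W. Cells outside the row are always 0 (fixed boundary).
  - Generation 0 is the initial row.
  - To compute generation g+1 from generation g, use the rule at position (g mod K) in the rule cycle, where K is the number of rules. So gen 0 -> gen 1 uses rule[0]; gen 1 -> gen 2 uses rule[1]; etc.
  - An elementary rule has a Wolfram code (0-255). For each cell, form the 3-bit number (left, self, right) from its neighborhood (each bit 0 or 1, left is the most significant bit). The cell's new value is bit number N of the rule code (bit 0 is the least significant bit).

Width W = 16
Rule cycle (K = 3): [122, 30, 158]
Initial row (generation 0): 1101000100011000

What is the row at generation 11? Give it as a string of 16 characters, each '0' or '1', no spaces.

Gen 0: 1101000100011000
Gen 1 (rule 122): 1110101010111100
Gen 2 (rule 30): 1000101010100010
Gen 3 (rule 158): 1101101010110111
Gen 4 (rule 122): 1111110101111101
Gen 5 (rule 30): 1000000101000001
Gen 6 (rule 158): 1100001101100011
Gen 7 (rule 122): 1110011111110111
Gen 8 (rule 30): 1001110000000100
Gen 9 (rule 158): 1111101000001110
Gen 10 (rule 122): 1000110100011011
Gen 11 (rule 30): 1101100110110010

Answer: 1101100110110010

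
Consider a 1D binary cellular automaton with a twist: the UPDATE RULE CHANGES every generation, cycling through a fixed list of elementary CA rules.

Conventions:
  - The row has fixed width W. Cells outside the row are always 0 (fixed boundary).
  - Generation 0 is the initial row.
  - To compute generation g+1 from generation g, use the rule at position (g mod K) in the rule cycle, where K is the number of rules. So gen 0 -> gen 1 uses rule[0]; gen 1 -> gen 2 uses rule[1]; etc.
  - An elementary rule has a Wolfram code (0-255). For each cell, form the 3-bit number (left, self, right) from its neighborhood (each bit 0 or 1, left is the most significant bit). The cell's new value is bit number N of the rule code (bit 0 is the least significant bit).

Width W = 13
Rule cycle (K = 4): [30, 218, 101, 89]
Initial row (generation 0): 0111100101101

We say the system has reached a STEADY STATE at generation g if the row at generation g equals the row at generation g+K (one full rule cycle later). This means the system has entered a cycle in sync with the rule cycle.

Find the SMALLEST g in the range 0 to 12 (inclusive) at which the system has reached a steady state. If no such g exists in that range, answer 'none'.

Answer: none

Derivation:
Gen 0: 0111100101101
Gen 1 (rule 30): 1100011101001
Gen 2 (rule 218): 1110111100110
Gen 3 (rule 101): 0011000100010
Gen 4 (rule 89): 1011110011001
Gen 5 (rule 30): 1010001110111
Gen 6 (rule 218): 0001011110111
Gen 7 (rule 101): 1101100011001
Gen 8 (rule 89): 1101111011100
Gen 9 (rule 30): 1001000010010
Gen 10 (rule 218): 0110100101101
Gen 11 (rule 101): 0011100110111
Gen 12 (rule 89): 1010110110101
Gen 13 (rule 30): 1010100100101
Gen 14 (rule 218): 0000011011000
Gen 15 (rule 101): 1111001101011
Gen 16 (rule 89): 1001101100011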